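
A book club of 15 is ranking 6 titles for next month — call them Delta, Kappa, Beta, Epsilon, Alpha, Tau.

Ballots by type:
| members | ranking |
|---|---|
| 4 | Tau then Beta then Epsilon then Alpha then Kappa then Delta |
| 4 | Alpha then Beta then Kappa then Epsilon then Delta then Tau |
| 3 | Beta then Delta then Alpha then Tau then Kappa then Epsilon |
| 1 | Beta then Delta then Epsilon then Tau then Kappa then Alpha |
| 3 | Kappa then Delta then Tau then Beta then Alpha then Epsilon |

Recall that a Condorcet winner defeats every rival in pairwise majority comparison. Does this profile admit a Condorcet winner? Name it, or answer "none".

Beta

Pairwise majorities:
Delta vs Kappa: 4 to 11, Kappa.
Delta vs Beta: 3 for Delta, 12 for Beta — Beta by 12–3.
Delta vs Epsilon: 3+1+3 = 7 for Delta, 8 for Epsilon — Epsilon by 8–7.
Delta vs Alpha: Delta is ranked higher on 3+1+3 = 7 ballots, Alpha on 8. Alpha wins 8–7.
Delta vs Tau: 11 to 4, Delta.
Kappa vs Beta: Kappa is ranked higher on 3 ballots, Beta on 12. Beta wins 12–3.
Kappa vs Epsilon: Kappa preferred on 4+3+3 = 10 ballots; Kappa wins 10–5.
Kappa vs Alpha: 4 to 11, Alpha.
Kappa vs Tau: 4+3 = 7 for Kappa, 8 for Tau — Tau by 8–7.
Beta vs Epsilon: 15 to 0, Beta.
Beta vs Alpha: Beta is ranked higher on 4+3+1+3 = 11 ballots, Alpha on 4. Beta wins 11–4.
Beta vs Tau: 4+3+1 = 8 for Beta, 7 for Tau — Beta by 8–7.
Epsilon vs Alpha: Epsilon is ranked higher on 4+1 = 5 ballots, Alpha on 10. Alpha wins 10–5.
Epsilon vs Tau: 5 to 10, Tau.
Alpha vs Tau: 7 to 8, Tau.
Beta wins every pairwise contest, so Beta is the Condorcet winner.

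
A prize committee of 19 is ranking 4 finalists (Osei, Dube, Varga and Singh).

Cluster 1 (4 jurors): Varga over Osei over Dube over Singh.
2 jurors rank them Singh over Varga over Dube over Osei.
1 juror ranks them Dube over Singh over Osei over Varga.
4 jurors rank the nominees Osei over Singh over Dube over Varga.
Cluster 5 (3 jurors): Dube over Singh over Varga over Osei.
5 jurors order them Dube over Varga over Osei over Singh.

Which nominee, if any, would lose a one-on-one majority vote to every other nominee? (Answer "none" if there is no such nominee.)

Pairwise majorities:
Osei vs Dube: Osei preferred on 4+4 = 8 ballots; Dube wins 11–8.
Osei vs Varga: Osei preferred on 1+4 = 5 ballots; Varga wins 14–5.
Osei vs Singh: Osei wins 13–6.
Dube vs Varga: Dube wins 13–6.
Dube vs Singh: 4+1+3+5 = 13 for Dube, 6 for Singh — Dube by 13–6.
Varga–Singh: Singh 10–9.
No nominee is winless: Osei beats Singh; Dube beats Osei; Varga beats Osei; Singh beats Varga. There is no Condorcet loser.

none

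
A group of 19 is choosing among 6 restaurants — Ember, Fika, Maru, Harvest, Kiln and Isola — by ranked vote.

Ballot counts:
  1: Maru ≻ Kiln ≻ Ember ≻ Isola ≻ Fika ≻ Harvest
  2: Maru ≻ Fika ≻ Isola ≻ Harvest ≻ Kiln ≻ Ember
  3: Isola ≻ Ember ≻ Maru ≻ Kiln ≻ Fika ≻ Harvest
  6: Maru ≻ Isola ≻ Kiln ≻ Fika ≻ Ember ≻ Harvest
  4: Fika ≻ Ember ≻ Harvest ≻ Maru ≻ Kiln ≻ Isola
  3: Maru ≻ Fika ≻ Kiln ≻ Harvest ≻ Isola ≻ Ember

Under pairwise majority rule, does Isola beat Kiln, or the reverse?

Isola

Ballots ranking Isola above Kiln: 2 + 3 + 6 = 11.
Ballots ranking Kiln above Isola: 19 − 11 = 8.
Isola wins the head-to-head 11–8.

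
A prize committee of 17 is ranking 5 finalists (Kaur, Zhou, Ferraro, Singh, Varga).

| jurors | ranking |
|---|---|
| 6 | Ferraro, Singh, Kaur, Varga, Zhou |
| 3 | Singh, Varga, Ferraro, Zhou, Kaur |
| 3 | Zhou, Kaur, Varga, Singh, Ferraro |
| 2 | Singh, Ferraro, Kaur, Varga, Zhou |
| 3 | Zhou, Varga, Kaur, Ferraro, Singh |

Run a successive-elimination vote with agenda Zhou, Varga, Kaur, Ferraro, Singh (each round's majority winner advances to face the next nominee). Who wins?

Ferraro

Round 1: Zhou vs Varga — 6–11, Varga advances.
Round 2: Varga vs Kaur — 6–11, Kaur advances.
Round 3: Kaur vs Ferraro — 6–11, Ferraro advances.
Round 4: Ferraro vs Singh — 9–8, Ferraro advances.
The agenda winner is Ferraro.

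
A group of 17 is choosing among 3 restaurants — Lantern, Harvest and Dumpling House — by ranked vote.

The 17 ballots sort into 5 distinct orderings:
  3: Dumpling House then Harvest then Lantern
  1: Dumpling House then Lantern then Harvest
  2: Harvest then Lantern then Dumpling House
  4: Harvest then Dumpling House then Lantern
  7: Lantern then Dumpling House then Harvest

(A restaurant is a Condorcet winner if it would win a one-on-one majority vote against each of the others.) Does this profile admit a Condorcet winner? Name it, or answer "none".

Check each pair by majority over 17 ballots:
Lantern–Harvest: Harvest 9–8.
Lantern vs Dumpling House: Lantern, 9–8.
Harvest vs Dumpling House: Dumpling House, 11–6.
Every restaurant loses at least once (Lantern loses to Harvest; Harvest loses to Dumpling House; Dumpling House loses to Lantern). The majority relation contains the cycle Lantern > Dumpling House > Harvest > Lantern, so there is no Condorcet winner.

none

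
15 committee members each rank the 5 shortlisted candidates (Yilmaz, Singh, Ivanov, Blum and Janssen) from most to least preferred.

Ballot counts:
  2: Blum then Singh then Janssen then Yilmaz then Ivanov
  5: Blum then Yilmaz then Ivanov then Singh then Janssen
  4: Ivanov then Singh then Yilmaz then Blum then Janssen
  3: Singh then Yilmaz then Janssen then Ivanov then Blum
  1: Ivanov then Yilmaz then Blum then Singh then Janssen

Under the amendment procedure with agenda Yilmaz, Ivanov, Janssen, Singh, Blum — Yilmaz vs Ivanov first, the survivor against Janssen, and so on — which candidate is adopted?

Round 1: Yilmaz vs Ivanov — 10–5, Yilmaz advances.
Round 2: Yilmaz vs Janssen — 13–2, Yilmaz advances.
Round 3: Yilmaz vs Singh — 6–9, Singh advances.
Round 4: Singh vs Blum — 7–8, Blum advances.
Blum survives the agenda.

Blum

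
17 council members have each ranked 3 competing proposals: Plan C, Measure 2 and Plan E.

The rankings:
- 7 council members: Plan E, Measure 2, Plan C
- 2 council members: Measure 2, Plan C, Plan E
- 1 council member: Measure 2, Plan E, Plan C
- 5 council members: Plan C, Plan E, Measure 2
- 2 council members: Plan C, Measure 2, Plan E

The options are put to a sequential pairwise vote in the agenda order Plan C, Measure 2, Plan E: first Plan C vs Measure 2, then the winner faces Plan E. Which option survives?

Round 1: Plan C vs Measure 2 — 7–10, Measure 2 advances.
Round 2: Measure 2 vs Plan E — 5–12, Plan E advances.
Plan E survives the agenda.

Plan E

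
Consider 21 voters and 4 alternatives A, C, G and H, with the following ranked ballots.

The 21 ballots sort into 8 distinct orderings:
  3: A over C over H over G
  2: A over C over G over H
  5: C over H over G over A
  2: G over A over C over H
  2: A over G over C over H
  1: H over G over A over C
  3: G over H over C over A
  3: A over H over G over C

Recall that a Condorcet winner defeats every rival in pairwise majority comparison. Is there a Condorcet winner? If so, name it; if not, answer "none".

Head-to-head results (21 voters):
A vs C: A, 13–8.
A vs G: 3+2+2+3 = 10 for A, 11 for G — G by 11–10.
A–H: A 12–9.
C vs G: G wins 11–10.
C–H: C 14–7.
G vs H: H wins 12–9.
Each alternative drops at least one matchup (A loses to G; C loses to A; G loses to H; H loses to A); the cycle A → H → G → A rules out a Condorcet winner.

none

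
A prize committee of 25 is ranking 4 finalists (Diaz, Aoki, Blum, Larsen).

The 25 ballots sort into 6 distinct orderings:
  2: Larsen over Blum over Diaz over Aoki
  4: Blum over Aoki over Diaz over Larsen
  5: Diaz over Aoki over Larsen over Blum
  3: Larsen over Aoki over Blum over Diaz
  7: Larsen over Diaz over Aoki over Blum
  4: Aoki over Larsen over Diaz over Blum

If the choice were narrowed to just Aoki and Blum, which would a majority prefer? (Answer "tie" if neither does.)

Aoki

Ballots ranking Aoki above Blum: 5 + 3 + 7 + 4 = 19.
Ballots ranking Blum above Aoki: 25 − 19 = 6.
Aoki wins the head-to-head 19–6.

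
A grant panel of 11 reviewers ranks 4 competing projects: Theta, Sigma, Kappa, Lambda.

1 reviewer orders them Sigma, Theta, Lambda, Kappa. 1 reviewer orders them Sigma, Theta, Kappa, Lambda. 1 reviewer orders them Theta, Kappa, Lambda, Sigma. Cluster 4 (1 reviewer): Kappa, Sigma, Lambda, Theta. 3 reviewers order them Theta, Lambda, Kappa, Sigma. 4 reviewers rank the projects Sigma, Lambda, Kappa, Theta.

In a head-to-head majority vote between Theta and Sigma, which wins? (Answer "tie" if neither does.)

Ballots ranking Theta above Sigma: 1 + 3 = 4.
Ballots ranking Sigma above Theta: 11 − 4 = 7.
Sigma wins the head-to-head 7–4.

Sigma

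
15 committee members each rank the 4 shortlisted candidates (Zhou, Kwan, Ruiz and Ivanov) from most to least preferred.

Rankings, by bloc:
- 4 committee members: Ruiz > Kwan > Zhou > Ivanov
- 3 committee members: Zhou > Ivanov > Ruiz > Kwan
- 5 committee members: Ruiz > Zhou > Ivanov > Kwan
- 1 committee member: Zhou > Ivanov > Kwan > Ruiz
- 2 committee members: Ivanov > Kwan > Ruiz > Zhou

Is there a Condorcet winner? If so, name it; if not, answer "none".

Ruiz

Head-to-head results (15 committee members):
Zhou–Kwan: Zhou 9–6.
Zhou vs Ruiz: Ruiz wins 11–4.
Zhou–Ivanov: Zhou 13–2.
Kwan vs Ruiz: Ruiz wins 12–3.
Kwan–Ivanov: Ivanov 11–4.
Ruiz vs Ivanov: Ruiz, 9–6.
Only Ruiz has no losses; Ruiz is the Condorcet winner.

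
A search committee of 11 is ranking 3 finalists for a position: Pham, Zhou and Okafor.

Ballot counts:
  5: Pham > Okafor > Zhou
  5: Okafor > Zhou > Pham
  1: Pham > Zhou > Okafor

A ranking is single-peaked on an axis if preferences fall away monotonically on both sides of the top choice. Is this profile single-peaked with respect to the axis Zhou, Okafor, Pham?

Axis positions: Zhou=1, Okafor=2, Pham=3.
Faction 1 (peak Pham at position 3): ranking walks positions 3-2-1, expanding outward from the peak — single-peaked.
Faction 2 (peak Okafor at position 2): ranking walks positions 2-1-3, expanding outward from the peak — single-peaked.
Faction 3: ranking walks positions 3-1-2; Zhou is ranked above Okafor even though Okafor lies between Zhou and the peak Pham on the axis — preferences dip and rise again. Not single-peaked.
Faction 3 violates single-peakedness, so the profile is not single-peaked on this axis.

no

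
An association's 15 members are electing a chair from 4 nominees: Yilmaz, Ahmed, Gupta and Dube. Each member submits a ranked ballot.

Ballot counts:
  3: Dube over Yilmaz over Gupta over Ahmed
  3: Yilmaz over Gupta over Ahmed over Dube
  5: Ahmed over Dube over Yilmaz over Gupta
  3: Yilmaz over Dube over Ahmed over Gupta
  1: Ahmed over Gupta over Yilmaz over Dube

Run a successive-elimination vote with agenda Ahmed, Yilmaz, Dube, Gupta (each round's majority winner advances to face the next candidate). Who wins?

Dube

Round 1: Ahmed vs Yilmaz — 6–9, Yilmaz advances.
Round 2: Yilmaz vs Dube — 7–8, Dube advances.
Round 3: Dube vs Gupta — 11–4, Dube advances.
Dube survives the agenda.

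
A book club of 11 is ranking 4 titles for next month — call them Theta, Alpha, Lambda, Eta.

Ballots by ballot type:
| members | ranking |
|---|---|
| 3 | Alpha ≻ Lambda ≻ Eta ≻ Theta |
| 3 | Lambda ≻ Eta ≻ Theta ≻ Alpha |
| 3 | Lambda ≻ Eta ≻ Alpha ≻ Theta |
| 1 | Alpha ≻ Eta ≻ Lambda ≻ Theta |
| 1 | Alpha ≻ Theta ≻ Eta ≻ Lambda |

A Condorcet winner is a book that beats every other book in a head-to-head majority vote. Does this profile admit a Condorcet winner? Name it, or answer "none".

Pairwise majorities:
Theta vs Alpha: Alpha, 8–3.
Theta–Lambda: Lambda 10–1.
Theta–Eta: Eta 10–1.
Alpha vs Lambda: Lambda wins 6–5.
Alpha–Eta: Eta 6–5.
Lambda vs Eta: Lambda wins 9–2.
Only Lambda has no losses; Lambda is the Condorcet winner.

Lambda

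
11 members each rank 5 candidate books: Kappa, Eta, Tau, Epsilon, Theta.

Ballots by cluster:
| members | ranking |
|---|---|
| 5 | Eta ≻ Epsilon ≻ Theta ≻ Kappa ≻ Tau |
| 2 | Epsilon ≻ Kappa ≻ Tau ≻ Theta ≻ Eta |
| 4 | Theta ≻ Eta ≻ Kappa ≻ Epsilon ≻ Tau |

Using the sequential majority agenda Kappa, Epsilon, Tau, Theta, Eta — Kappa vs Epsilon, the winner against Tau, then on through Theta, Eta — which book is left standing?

Eta

Round 1: Kappa vs Epsilon — 4–7, Epsilon advances.
Round 2: Epsilon vs Tau — 11–0, Epsilon advances.
Round 3: Epsilon vs Theta — 7–4, Epsilon advances.
Round 4: Epsilon vs Eta — 2–9, Eta advances.
The agenda winner is Eta.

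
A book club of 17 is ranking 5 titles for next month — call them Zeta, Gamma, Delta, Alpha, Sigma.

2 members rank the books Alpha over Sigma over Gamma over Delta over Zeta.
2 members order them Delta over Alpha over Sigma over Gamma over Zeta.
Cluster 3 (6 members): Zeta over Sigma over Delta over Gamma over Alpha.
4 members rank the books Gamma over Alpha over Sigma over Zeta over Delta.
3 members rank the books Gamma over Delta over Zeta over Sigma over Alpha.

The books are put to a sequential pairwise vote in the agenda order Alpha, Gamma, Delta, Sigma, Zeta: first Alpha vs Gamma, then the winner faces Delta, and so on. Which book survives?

Round 1: Alpha vs Gamma — 4–13, Gamma advances.
Round 2: Gamma vs Delta — 9–8, Gamma advances.
Round 3: Gamma vs Sigma — 7–10, Sigma advances.
Round 4: Sigma vs Zeta — 8–9, Zeta advances.
The agenda winner is Zeta.

Zeta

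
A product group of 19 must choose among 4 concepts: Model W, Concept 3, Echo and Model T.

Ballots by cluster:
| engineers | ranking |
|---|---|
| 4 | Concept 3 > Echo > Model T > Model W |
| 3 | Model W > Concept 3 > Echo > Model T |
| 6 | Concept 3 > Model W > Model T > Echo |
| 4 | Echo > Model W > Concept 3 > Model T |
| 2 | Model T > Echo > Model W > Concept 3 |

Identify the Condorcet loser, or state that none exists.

Head-to-head results (19 engineers):
Model W vs Concept 3: Model W preferred on 3+4+2 = 9 ballots; Concept 3 wins 10–9.
Model W vs Echo: Echo wins 10–9.
Model W vs Model T: Model W, 13–6.
Concept 3 vs Echo: Concept 3 preferred on 4+3+6 = 13 ballots; Concept 3 wins 13–6.
Concept 3 vs Model T: Concept 3 is ranked higher on 4+3+6+4 = 17 ballots, Model T on 2. Concept 3 wins 17–2.
Echo vs Model T: Echo preferred on 4+3+4 = 11 ballots; Echo wins 11–8.
Only Model T has no wins; Model T is the Condorcet loser.

Model T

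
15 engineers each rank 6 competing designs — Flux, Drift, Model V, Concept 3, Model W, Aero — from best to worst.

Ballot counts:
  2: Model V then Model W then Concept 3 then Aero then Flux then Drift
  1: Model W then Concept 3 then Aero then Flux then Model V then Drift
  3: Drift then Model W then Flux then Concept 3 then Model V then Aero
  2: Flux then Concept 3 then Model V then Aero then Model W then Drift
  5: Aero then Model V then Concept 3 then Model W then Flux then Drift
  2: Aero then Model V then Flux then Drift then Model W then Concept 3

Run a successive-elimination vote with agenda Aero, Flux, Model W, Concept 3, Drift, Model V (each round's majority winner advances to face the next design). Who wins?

Model V

Round 1: Aero vs Flux — 10–5, Aero advances.
Round 2: Aero vs Model W — 9–6, Aero advances.
Round 3: Aero vs Concept 3 — 7–8, Concept 3 advances.
Round 4: Concept 3 vs Drift — 10–5, Concept 3 advances.
Round 5: Concept 3 vs Model V — 6–9, Model V advances.
Model V survives the agenda.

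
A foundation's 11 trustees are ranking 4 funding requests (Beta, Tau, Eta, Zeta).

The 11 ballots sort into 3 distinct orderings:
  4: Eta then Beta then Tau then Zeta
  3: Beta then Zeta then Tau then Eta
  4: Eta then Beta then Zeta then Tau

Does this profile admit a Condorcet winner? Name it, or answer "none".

Check each pair by majority over 11 ballots:
Beta vs Tau: Beta preferred on 4+3+4 = 11 ballots; Beta wins 11–0.
Beta vs Eta: 3 to 8, Eta.
Beta vs Zeta: 4+3+4 = 11 for Beta, 0 for Zeta — Beta by 11–0.
Tau vs Eta: 3 for Tau, 8 for Eta — Eta by 8–3.
Tau vs Zeta: 4 to 7, Zeta.
Eta vs Zeta: 8 to 3, Eta.
Eta wins every pairwise contest, so Eta is the Condorcet winner.

Eta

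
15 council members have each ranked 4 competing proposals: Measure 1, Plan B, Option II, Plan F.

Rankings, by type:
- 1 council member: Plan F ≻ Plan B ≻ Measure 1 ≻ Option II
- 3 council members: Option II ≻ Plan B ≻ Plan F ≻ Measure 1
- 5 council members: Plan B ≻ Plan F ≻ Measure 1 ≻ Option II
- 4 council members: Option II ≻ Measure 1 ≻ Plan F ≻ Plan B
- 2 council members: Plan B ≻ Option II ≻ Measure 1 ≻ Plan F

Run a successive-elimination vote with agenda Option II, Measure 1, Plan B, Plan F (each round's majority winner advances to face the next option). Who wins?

Round 1: Option II vs Measure 1 — 9–6, Option II advances.
Round 2: Option II vs Plan B — 7–8, Plan B advances.
Round 3: Plan B vs Plan F — 10–5, Plan B advances.
The agenda winner is Plan B.

Plan B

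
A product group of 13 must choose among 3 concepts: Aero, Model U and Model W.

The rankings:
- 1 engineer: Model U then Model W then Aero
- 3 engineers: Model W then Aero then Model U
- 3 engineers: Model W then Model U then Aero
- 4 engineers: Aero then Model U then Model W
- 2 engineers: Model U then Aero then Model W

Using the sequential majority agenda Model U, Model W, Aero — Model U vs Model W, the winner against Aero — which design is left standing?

Round 1: Model U vs Model W — 7–6, Model U advances.
Round 2: Model U vs Aero — 6–7, Aero advances.
Aero survives the agenda.

Aero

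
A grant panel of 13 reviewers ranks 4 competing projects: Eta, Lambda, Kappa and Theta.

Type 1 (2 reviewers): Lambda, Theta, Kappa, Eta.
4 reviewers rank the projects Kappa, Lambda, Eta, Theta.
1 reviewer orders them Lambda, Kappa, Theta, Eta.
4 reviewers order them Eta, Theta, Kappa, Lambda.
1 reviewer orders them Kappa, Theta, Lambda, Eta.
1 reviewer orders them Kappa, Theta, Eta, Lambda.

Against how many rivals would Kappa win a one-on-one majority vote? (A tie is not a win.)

3

Kappa against each rival (13 reviewers):
Kappa vs Eta: Kappa is ranked higher on 2+4+1+1+1 = 9 ballots, Eta on 4. Kappa wins 9–4.
Kappa vs Lambda: 10 to 3, Kappa.
Kappa–Theta: Kappa 7–6.
Kappa beats Eta, Lambda, Theta — 3 pairwise wins.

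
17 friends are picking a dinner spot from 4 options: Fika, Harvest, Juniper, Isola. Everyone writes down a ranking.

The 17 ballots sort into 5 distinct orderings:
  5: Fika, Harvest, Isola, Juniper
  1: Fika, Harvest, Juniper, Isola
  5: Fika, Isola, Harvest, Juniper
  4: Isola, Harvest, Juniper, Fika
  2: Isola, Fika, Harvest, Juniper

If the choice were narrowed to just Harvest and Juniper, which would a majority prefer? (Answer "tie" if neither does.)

Ballots ranking Harvest above Juniper: 5 + 1 + 5 + 4 + 2 = 17.
Ballots ranking Juniper above Harvest: 17 − 17 = 0.
Harvest wins the head-to-head 17–0.

Harvest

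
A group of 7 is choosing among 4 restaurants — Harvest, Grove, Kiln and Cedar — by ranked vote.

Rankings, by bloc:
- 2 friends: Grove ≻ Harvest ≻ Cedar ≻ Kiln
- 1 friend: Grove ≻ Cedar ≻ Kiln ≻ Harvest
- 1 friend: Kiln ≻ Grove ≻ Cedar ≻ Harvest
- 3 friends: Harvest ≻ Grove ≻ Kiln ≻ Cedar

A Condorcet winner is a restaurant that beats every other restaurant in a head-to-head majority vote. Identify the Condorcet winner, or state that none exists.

Pairwise majorities:
Harvest vs Grove: 3 for Harvest, 4 for Grove — Grove by 4–3.
Harvest vs Kiln: Harvest is ranked higher on 2+3 = 5 ballots, Kiln on 2. Harvest wins 5–2.
Harvest vs Cedar: Harvest is ranked higher on 2+3 = 5 ballots, Cedar on 2. Harvest wins 5–2.
Grove vs Kiln: Grove is ranked higher on 2+1+3 = 6 ballots, Kiln on 1. Grove wins 6–1.
Grove vs Cedar: 7 to 0, Grove.
Kiln vs Cedar: 4 to 3, Kiln.
Grove defeats every rival head-to-head and is the Condorcet winner.

Grove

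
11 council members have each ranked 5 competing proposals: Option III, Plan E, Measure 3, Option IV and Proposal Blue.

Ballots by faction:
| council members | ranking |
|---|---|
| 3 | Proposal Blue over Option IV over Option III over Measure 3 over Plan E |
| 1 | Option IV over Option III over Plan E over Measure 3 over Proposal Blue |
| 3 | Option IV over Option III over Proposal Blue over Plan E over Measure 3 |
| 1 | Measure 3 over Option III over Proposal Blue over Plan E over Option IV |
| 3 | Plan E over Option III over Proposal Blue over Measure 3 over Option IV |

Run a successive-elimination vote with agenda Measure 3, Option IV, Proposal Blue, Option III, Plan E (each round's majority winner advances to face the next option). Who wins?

Option III

Round 1: Measure 3 vs Option IV — 4–7, Option IV advances.
Round 2: Option IV vs Proposal Blue — 4–7, Proposal Blue advances.
Round 3: Proposal Blue vs Option III — 3–8, Option III advances.
Round 4: Option III vs Plan E — 8–3, Option III advances.
Option III survives the agenda.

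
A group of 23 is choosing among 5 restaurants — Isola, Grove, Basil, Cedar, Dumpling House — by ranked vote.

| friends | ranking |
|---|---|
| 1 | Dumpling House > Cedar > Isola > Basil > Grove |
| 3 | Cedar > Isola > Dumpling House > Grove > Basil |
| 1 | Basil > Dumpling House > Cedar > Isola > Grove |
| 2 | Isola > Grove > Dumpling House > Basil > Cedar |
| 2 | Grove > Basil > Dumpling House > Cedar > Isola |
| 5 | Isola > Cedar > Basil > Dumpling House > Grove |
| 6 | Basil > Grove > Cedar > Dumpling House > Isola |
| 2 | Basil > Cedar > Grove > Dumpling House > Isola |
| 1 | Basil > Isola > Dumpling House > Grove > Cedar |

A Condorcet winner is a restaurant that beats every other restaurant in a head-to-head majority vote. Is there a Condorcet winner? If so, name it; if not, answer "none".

Check each pair by majority over 23 ballots:
Isola vs Grove: Isola preferred on 1+3+1+2+5+1 = 13 ballots; Isola wins 13–10.
Isola vs Basil: Basil wins 12–11.
Isola vs Cedar: Cedar wins 15–8.
Isola vs Dumpling House: Isola preferred on 3+2+5+1 = 11 ballots; Dumpling House wins 12–11.
Grove vs Basil: Basil, 16–7.
Grove vs Cedar: Grove preferred on 2+2+6+1 = 11 ballots; Cedar wins 12–11.
Grove–Dumpling House: Grove 12–11.
Basil vs Cedar: 1+2+2+6+2+1 = 14 for Basil, 9 for Cedar — Basil by 14–9.
Basil–Dumpling House: Basil 17–6.
Cedar vs Dumpling House: 16 to 7, Cedar.
Basil wins every pairwise contest, so Basil is the Condorcet winner.

Basil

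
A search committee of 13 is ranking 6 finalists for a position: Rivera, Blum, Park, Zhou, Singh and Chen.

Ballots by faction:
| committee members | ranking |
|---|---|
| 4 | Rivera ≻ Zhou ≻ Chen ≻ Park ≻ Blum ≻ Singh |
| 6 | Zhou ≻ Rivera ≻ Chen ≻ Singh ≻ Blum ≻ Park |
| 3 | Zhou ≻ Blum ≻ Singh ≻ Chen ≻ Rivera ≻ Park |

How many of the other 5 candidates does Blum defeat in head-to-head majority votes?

Blum against each rival (13 committee members):
Blum vs Rivera: Blum is ranked higher on 3 ballots, Rivera on 10. Rivera wins 10–3.
Blum vs Park: Blum preferred on 6+3 = 9 ballots; Blum wins 9–4.
Blum vs Zhou: Blum preferred on 0 ballots; Zhou wins 13–0.
Blum vs Singh: Blum wins 7–6.
Blum–Chen: Chen 10–3.
Blum beats Park, Singh; loses to Rivera, Zhou, Chen — 2 pairwise wins.

2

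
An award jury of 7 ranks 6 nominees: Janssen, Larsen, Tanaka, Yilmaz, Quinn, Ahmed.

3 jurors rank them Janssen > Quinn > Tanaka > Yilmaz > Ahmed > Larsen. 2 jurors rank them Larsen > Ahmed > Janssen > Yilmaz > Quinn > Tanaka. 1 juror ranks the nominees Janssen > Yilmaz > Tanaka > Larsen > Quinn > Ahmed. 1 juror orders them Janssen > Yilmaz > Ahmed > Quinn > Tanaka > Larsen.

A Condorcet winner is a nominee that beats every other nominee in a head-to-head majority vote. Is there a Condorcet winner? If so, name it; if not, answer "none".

Pairwise majorities:
Janssen vs Larsen: 3+1+1 = 5 for Janssen, 2 for Larsen — Janssen by 5–2.
Janssen vs Tanaka: Janssen preferred on 3+2+1+1 = 7 ballots; Janssen wins 7–0.
Janssen vs Yilmaz: Janssen wins 7–0.
Janssen vs Quinn: Janssen wins 7–0.
Janssen vs Ahmed: Janssen is ranked higher on 3+1+1 = 5 ballots, Ahmed on 2. Janssen wins 5–2.
Larsen vs Tanaka: Tanaka, 5–2.
Larsen vs Yilmaz: Larsen preferred on 2 ballots; Yilmaz wins 5–2.
Larsen vs Quinn: Quinn, 4–3.
Larsen vs Ahmed: 3 to 4, Ahmed.
Tanaka vs Yilmaz: Yilmaz wins 4–3.
Tanaka vs Quinn: Quinn wins 6–1.
Tanaka vs Ahmed: Tanaka, 4–3.
Yilmaz vs Quinn: Yilmaz, 4–3.
Yilmaz vs Ahmed: Yilmaz is ranked higher on 3+1+1 = 5 ballots, Ahmed on 2. Yilmaz wins 5–2.
Quinn vs Ahmed: Quinn preferred on 3+1 = 4 ballots; Quinn wins 4–3.
Janssen beats each of Larsen, Tanaka, Yilmaz, Quinn, Ahmed — Janssen is the Condorcet winner.

Janssen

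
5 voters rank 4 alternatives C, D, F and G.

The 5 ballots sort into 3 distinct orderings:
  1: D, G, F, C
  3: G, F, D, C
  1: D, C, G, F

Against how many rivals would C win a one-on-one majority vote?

C against each rival (5 voters):
C vs D: 0 for C, 5 for D — D by 5–0.
C vs F: F, 4–1.
C vs G: C is ranked higher on 1 ballot, G on 4. G wins 4–1.
C beats no one; loses to D, F, G — 0 pairwise wins.

0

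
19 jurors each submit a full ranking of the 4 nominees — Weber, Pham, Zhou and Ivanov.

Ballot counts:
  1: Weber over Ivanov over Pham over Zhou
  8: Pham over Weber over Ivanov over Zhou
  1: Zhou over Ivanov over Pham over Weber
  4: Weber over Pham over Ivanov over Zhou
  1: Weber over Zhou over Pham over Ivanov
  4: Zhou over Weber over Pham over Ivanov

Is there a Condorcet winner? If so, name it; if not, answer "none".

Pairwise majorities:
Weber vs Pham: 1+4+1+4 = 10 for Weber, 9 for Pham — Weber by 10–9.
Weber–Zhou: Weber 14–5.
Weber vs Ivanov: 18 to 1, Weber.
Pham vs Zhou: Pham is ranked higher on 1+8+4 = 13 ballots, Zhou on 6. Pham wins 13–6.
Pham–Ivanov: Pham 17–2.
Zhou vs Ivanov: Ivanov, 13–6.
Weber defeats every rival head-to-head and is the Condorcet winner.

Weber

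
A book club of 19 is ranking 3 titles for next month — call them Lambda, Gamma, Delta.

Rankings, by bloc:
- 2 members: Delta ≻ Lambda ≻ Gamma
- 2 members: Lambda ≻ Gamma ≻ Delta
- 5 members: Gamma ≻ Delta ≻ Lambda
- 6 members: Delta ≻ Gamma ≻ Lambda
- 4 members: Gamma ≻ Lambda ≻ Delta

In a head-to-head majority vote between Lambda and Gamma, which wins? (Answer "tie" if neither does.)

Ballots ranking Lambda above Gamma: 2 + 2 = 4.
Ballots ranking Gamma above Lambda: 19 − 4 = 15.
Gamma wins the head-to-head 15–4.

Gamma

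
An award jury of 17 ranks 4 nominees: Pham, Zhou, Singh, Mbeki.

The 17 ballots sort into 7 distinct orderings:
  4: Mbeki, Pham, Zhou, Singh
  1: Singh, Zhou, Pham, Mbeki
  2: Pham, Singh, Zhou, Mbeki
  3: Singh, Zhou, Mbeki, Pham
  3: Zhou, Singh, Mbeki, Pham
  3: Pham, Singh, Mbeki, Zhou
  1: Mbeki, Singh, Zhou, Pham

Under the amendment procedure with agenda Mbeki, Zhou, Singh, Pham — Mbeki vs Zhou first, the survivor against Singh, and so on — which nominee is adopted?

Pham

Round 1: Mbeki vs Zhou — 8–9, Zhou advances.
Round 2: Zhou vs Singh — 7–10, Singh advances.
Round 3: Singh vs Pham — 8–9, Pham advances.
Pham survives the agenda.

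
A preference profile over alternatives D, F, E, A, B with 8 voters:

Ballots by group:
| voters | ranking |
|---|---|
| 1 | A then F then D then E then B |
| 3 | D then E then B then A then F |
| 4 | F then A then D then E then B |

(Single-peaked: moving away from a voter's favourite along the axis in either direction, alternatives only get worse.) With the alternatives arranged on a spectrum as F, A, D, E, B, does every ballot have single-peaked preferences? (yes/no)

yes

Axis positions: F=1, A=2, D=3, E=4, B=5.
Group 1 (peak A at position 2): ranking walks positions 2-1-3-4-5, expanding outward from the peak — single-peaked.
Group 2 (peak D at position 3): ranking walks positions 3-4-5-2-1, expanding outward from the peak — single-peaked.
Group 3 (peak F at position 1): ranking walks positions 1-2-3-4-5, expanding outward from the peak — single-peaked.
Every ranking is single-peaked on this axis.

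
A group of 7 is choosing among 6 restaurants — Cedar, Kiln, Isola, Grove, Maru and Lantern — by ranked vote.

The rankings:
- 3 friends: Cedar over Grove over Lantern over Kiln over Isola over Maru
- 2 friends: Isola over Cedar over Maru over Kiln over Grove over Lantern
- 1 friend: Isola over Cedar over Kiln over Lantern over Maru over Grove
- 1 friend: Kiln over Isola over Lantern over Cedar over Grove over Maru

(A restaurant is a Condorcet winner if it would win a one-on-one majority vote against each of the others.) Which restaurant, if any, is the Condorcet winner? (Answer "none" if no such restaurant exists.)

none

Head-to-head results (7 friends):
Cedar–Kiln: Cedar 6–1.
Cedar vs Isola: Isola wins 4–3.
Cedar vs Grove: Cedar, 7–0.
Cedar–Maru: Cedar 7–0.
Cedar–Lantern: Cedar 6–1.
Kiln–Isola: Kiln 4–3.
Kiln–Grove: Kiln 4–3.
Kiln vs Maru: Kiln, 5–2.
Kiln–Lantern: Kiln 4–3.
Isola vs Grove: Isola wins 4–3.
Isola–Maru: Isola 7–0.
Isola vs Lantern: Isola, 4–3.
Grove vs Maru: Grove, 4–3.
Grove vs Lantern: Grove wins 5–2.
Maru vs Lantern: Lantern wins 5–2.
Each restaurant drops at least one matchup (Cedar loses to Isola; Kiln loses to Cedar; Isola loses to Kiln; Grove loses to Cedar; Maru loses to Cedar; Lantern loses to Cedar); the cycle Cedar > Kiln > Isola > Cedar rules out a Condorcet winner.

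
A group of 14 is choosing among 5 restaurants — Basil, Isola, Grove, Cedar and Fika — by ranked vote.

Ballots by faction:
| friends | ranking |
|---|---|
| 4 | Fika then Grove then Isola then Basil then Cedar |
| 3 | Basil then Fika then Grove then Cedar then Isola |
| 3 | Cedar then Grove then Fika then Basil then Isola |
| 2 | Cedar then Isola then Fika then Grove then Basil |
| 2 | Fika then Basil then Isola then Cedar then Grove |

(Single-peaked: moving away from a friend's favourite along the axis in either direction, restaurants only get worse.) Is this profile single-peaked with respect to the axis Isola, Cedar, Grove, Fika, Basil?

no

Axis positions: Isola=1, Cedar=2, Grove=3, Fika=4, Basil=5.
Faction 1: ranking walks positions 4-3-1-5-2; Isola is ranked above Cedar even though Cedar lies between Isola and the peak Fika on the axis — preferences dip and rise again. Not single-peaked.
Faction 2 (peak Basil at position 5): ranking walks positions 5-4-3-2-1, expanding outward from the peak — single-peaked.
Faction 3 (peak Cedar at position 2): ranking walks positions 2-3-4-5-1, expanding outward from the peak — single-peaked.
Faction 4: ranking walks positions 2-1-4-3-5; Fika is ranked above Grove even though Grove lies between Fika and the peak Cedar on the axis — preferences dip and rise again. Not single-peaked.
Faction 5: ranking walks positions 4-5-1-2-3; Isola is ranked above Grove even though Grove lies between Isola and the peak Fika on the axis — preferences dip and rise again. Not single-peaked.
Faction 1 violates single-peakedness, so the profile is not single-peaked on this axis.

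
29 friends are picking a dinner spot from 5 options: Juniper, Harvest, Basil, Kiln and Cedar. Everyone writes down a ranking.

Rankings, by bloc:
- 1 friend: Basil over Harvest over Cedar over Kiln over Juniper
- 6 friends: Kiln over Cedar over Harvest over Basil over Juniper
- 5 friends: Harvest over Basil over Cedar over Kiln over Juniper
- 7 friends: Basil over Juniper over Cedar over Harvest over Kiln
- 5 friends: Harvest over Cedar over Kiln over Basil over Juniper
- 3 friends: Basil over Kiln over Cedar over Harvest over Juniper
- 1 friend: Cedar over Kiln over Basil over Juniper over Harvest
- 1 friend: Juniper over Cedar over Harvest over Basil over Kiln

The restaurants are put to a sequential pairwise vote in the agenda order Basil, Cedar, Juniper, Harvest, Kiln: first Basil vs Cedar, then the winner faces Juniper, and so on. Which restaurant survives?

Harvest

Round 1: Basil vs Cedar — 16–13, Basil advances.
Round 2: Basil vs Juniper — 28–1, Basil advances.
Round 3: Basil vs Harvest — 12–17, Harvest advances.
Round 4: Harvest vs Kiln — 19–10, Harvest advances.
The agenda winner is Harvest.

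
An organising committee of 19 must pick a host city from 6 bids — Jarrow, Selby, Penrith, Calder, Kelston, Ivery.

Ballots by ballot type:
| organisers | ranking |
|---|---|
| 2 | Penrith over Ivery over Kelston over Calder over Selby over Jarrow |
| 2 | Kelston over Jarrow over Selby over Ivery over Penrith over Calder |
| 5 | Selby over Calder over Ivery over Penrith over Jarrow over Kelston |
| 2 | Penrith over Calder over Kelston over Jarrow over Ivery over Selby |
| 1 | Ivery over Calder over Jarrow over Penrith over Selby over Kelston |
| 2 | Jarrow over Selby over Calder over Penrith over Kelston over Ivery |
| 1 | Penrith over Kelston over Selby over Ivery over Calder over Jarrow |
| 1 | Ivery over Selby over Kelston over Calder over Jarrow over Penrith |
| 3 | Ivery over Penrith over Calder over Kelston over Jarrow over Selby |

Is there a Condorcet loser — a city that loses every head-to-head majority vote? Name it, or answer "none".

Pairwise majorities:
Jarrow vs Selby: Jarrow, 10–9.
Jarrow vs Penrith: Jarrow preferred on 2+1+2+1 = 6 ballots; Penrith wins 13–6.
Jarrow vs Calder: Jarrow is ranked higher on 2+2 = 4 ballots, Calder on 15. Calder wins 15–4.
Jarrow vs Kelston: Kelston wins 11–8.
Jarrow vs Ivery: Ivery wins 13–6.
Selby vs Penrith: 2+5+2+1 = 10 for Selby, 9 for Penrith — Selby by 10–9.
Selby vs Calder: Selby, 11–8.
Selby vs Kelston: 9 to 10, Kelston.
Selby vs Ivery: Selby wins 10–9.
Penrith vs Calder: Penrith is ranked higher on 2+2+2+1+3 = 10 ballots, Calder on 9. Penrith wins 10–9.
Penrith vs Kelston: Penrith, 16–3.
Penrith vs Ivery: 7 to 12, Ivery.
Calder–Kelston: Calder 13–6.
Calder vs Ivery: Ivery wins 10–9.
Kelston vs Ivery: Kelston is ranked higher on 2+2+2+1 = 7 ballots, Ivery on 12. Ivery wins 12–7.
Each city has at least one pairwise win (Jarrow beats Selby; Selby beats Penrith; Penrith beats Jarrow; Calder beats Jarrow; Kelston beats Jarrow; Ivery beats Jarrow) — no Condorcet loser.

none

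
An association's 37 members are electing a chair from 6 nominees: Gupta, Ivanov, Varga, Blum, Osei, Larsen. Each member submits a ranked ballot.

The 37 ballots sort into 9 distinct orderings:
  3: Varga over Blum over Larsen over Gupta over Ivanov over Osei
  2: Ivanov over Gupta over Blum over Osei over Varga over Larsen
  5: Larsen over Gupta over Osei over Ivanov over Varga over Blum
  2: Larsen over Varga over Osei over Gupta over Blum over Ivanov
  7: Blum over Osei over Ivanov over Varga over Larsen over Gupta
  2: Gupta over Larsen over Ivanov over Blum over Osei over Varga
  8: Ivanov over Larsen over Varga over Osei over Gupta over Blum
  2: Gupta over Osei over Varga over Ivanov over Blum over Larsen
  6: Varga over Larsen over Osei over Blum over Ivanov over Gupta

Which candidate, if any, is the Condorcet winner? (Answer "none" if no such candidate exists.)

Pairwise majorities:
Gupta–Ivanov: Ivanov 23–14.
Gupta–Varga: Varga 26–11.
Gupta vs Blum: Gupta, 21–16.
Gupta vs Osei: Osei, 23–14.
Gupta vs Larsen: Larsen wins 31–6.
Ivanov–Varga: Ivanov 24–13.
Ivanov vs Blum: Ivanov, 19–18.
Ivanov vs Osei: Osei wins 22–15.
Ivanov–Larsen: Ivanov 19–18.
Varga vs Blum: Varga wins 26–11.
Varga vs Osei: Varga wins 19–18.
Varga vs Larsen: Varga, 20–17.
Blum–Osei: Osei 23–14.
Blum vs Larsen: Larsen wins 23–14.
Osei vs Larsen: Larsen, 26–11.
Every candidate loses at least once (Gupta loses to Ivanov; Ivanov loses to Osei; Varga loses to Ivanov; Blum loses to Gupta; Osei loses to Varga; Larsen loses to Ivanov). The majority relation contains the cycle Ivanov beats Varga beats Osei beats Ivanov, so there is no Condorcet winner.

none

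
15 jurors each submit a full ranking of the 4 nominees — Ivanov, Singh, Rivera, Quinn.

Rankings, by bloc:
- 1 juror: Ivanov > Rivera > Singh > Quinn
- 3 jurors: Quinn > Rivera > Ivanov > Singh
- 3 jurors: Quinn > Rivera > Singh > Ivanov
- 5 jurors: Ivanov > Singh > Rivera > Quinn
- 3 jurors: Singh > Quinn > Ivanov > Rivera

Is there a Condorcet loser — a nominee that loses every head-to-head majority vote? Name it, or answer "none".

Head-to-head results (15 jurors):
Ivanov vs Singh: Ivanov, 9–6.
Ivanov–Rivera: Ivanov 9–6.
Ivanov vs Quinn: 6 to 9, Quinn.
Singh vs Rivera: Singh wins 8–7.
Singh vs Quinn: Singh is ranked higher on 1+5+3 = 9 ballots, Quinn on 6. Singh wins 9–6.
Rivera–Quinn: Quinn 9–6.
Rivera loses to every other nominee — it is the Condorcet loser.

Rivera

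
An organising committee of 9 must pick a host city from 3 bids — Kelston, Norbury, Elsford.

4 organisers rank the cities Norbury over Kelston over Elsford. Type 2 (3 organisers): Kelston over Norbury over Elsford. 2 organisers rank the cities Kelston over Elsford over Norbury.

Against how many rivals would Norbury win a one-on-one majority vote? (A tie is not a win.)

1

Norbury against each rival (9 organisers):
Norbury vs Kelston: 4 for Norbury, 5 for Kelston — Kelston by 5–4.
Norbury vs Elsford: Norbury is ranked higher on 4+3 = 7 ballots, Elsford on 2. Norbury wins 7–2.
Norbury beats Elsford; loses to Kelston — 1 pairwise win.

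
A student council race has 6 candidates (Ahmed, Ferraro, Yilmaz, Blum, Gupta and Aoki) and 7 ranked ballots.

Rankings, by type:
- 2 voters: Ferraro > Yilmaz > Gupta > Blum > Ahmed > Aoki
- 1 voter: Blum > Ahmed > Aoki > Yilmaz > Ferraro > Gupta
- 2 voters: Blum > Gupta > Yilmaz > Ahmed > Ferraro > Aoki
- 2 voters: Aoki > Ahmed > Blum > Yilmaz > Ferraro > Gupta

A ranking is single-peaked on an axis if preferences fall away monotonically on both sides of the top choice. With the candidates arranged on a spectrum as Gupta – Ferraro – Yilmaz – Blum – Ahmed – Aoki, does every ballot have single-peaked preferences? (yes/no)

Axis positions: Gupta=1, Ferraro=2, Yilmaz=3, Blum=4, Ahmed=5, Aoki=6.
Type 1 (peak Ferraro at position 2): ranking walks positions 2-3-1-4-5-6, expanding outward from the peak — single-peaked.
Type 2 (peak Blum at position 4): ranking walks positions 4-5-6-3-2-1, expanding outward from the peak — single-peaked.
Type 3: ranking walks positions 4-1-3-5-2-6; Gupta is ranked above Yilmaz even though Yilmaz lies between Gupta and the peak Blum on the axis — preferences dip and rise again. Not single-peaked.
Type 4 (peak Aoki at position 6): ranking walks positions 6-5-4-3-2-1, expanding outward from the peak — single-peaked.
Type 3 violates single-peakedness, so the profile is not single-peaked on this axis.

no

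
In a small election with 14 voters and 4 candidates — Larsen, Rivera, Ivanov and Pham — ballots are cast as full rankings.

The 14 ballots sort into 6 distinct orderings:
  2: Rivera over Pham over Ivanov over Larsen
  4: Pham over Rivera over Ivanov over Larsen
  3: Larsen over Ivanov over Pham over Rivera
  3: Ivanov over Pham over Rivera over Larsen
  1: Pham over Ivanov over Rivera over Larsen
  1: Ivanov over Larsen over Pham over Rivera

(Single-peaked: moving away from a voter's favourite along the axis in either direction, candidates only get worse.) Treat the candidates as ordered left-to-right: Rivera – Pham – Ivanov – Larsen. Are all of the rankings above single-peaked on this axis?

yes

Axis positions: Rivera=1, Pham=2, Ivanov=3, Larsen=4.
Faction 1 (peak Rivera at position 1): ranking walks positions 1-2-3-4, expanding outward from the peak — single-peaked.
Faction 2 (peak Pham at position 2): ranking walks positions 2-1-3-4, expanding outward from the peak — single-peaked.
Faction 3 (peak Larsen at position 4): ranking walks positions 4-3-2-1, expanding outward from the peak — single-peaked.
Faction 4 (peak Ivanov at position 3): ranking walks positions 3-2-1-4, expanding outward from the peak — single-peaked.
Faction 5 (peak Pham at position 2): ranking walks positions 2-3-1-4, expanding outward from the peak — single-peaked.
Faction 6 (peak Ivanov at position 3): ranking walks positions 3-4-2-1, expanding outward from the peak — single-peaked.
Every ranking is single-peaked on this axis.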